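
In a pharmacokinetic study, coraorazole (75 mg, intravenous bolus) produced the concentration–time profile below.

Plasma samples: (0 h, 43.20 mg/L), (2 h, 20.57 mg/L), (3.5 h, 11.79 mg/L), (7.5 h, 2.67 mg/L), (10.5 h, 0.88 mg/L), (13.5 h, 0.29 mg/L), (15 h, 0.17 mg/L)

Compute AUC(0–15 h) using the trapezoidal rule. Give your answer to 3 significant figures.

AUC = 124 mg/L·h

Trapezoidal AUC_0→15:
  [0→2]: (43.20+20.57)/2 × 2 = 63.77
  [2→3.5]: (20.57+11.79)/2 × 1.5 = 24.27
  [3.5→7.5]: (11.79+2.67)/2 × 4 = 28.92
  [7.5→10.5]: (2.67+0.88)/2 × 3 = 5.325
  [10.5→13.5]: (0.88+0.29)/2 × 3 = 1.755
  [13.5→15]: (0.29+0.17)/2 × 1.5 = 0.345
  Sum = 124.385 mg/L·h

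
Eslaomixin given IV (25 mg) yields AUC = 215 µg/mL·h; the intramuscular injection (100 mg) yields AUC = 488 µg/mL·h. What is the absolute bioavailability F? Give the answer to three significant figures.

F = 0.567

F = (AUC_ev / D_ev) / (AUC_iv / D_iv)
  = (488/100) / (215/25)
  = 4.88 / 8.6 = 0.5674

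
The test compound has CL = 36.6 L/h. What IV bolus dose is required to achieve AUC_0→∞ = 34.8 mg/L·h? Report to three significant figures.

Dose_iv = CL × AUC_0→∞
     = 36.6 × 34.8 = 1273.68 mg

Dose = 1270 mg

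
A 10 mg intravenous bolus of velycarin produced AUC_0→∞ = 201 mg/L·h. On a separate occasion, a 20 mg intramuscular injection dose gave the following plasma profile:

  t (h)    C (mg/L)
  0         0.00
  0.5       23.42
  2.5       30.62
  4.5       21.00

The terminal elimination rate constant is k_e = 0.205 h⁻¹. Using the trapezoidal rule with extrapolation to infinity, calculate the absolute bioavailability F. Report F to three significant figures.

F = 0.532

Trapezoidal AUC_0→4.5 (intramuscular injection):
  [0→0.5]: (0.00+23.42)/2 × 0.5 = 5.855
  [0.5→2.5]: (23.42+30.62)/2 × 2 = 54.04
  [2.5→4.5]: (30.62+21.00)/2 × 2 = 51.62
  Sum = 111.515 mg/L·h
Tail: C_last/k_e = 21.00/0.205 = 102.439
AUC_0→∞ (intramuscular injection) = 111.515 + 102.439 = 213.954 mg/L·h
F = (AUC_ev/D_ev)/(AUC_iv/D_iv) = (213.954/20)/(201/10) = 10.6977/20.1 = 0.5322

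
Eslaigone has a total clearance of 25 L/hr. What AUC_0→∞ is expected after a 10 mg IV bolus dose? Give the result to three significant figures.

AUC_0→∞ = Dose_iv / CL
        = 10 / 25 = 0.4 mg/L·hr

AUC = 0.400 mg/L·hr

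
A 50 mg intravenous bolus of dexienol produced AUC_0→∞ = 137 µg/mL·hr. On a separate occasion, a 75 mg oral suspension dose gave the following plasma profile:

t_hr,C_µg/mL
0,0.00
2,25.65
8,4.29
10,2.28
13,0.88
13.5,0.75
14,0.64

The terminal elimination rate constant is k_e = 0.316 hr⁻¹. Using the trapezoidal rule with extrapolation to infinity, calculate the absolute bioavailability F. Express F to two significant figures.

Trapezoidal AUC_0→14 (oral suspension):
  [0→2]: (0.00+25.65)/2 × 2 = 25.65
  [2→8]: (25.65+4.29)/2 × 6 = 89.82
  [8→10]: (4.29+2.28)/2 × 2 = 6.57
  [10→13]: (2.28+0.88)/2 × 3 = 4.74
  [13→13.5]: (0.88+0.75)/2 × 0.5 = 0.4075
  [13.5→14]: (0.75+0.64)/2 × 0.5 = 0.3475
  Sum = 127.535 µg/mL·hr
Tail: C_last/k_e = 0.64/0.316 = 2.025
AUC_0→∞ (oral suspension) = 127.535 + 2.025 = 129.56 µg/mL·hr
F = (AUC_ev/D_ev)/(AUC_iv/D_iv) = (129.56/75)/(137/50) = 1.72747/2.74 = 0.6305

F = 0.63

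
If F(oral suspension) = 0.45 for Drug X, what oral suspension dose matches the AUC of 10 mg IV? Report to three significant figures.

D_oral = 22.2 mg

For equal systemic exposure: F × D_ev = D_iv
D_ev = D_iv / F = 10 / 0.45 = 22.2222 mg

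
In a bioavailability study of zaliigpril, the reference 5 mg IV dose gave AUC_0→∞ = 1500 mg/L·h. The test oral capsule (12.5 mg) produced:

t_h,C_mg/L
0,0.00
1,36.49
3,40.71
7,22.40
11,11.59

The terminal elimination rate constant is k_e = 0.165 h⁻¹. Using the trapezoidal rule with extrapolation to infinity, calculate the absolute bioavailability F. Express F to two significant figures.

F = 0.096

Trapezoidal AUC_0→11 (oral capsule):
  [0→1]: (0.00+36.49)/2 × 1 = 18.245
  [1→3]: (36.49+40.71)/2 × 2 = 77.2
  [3→7]: (40.71+22.40)/2 × 4 = 126.22
  [7→11]: (22.40+11.59)/2 × 4 = 67.98
  Sum = 289.645 mg/L·h
Tail: C_last/k_e = 11.59/0.165 = 70.242
AUC_0→∞ (oral capsule) = 289.645 + 70.242 = 359.887 mg/L·h
F = (AUC_ev/D_ev)/(AUC_iv/D_iv) = (359.887/12.5)/(1500/5) = 28.79096/300 = 0.0960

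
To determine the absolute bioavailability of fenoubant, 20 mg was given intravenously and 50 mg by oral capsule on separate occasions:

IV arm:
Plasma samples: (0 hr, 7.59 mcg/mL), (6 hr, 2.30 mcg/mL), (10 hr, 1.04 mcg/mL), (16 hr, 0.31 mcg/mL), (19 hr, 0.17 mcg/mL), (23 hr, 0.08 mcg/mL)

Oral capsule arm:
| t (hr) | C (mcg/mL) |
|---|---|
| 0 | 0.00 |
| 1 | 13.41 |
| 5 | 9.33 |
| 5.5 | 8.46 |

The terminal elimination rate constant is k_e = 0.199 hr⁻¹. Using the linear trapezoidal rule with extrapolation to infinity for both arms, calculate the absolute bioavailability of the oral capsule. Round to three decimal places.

Trapezoidal AUC_0→23 (IV):
  [0→6]: (7.59+2.30)/2 × 6 = 29.67
  [6→10]: (2.30+1.04)/2 × 4 = 6.68
  [10→16]: (1.04+0.31)/2 × 6 = 4.05
  [16→19]: (0.31+0.17)/2 × 3 = 0.72
  [19→23]: (0.17+0.08)/2 × 4 = 0.5
  Sum = 41.62 mcg/mL·hr
IV tail: 0.08/0.199 = 0.402; AUC_iv,0→∞ = 41.62 + 0.402 = 42.022 mcg/mL·hr
Trapezoidal AUC_0→5.5 (oral capsule):
  [0→1]: (0.00+13.41)/2 × 1 = 6.705
  [1→5]: (13.41+9.33)/2 × 4 = 45.48
  [5→5.5]: (9.33+8.46)/2 × 0.5 = 4.4475
  Sum = 56.6325 mcg/mL·hr
oral capsule tail: 8.46/0.199 = 42.513; AUC_ev,0→∞ = 56.6325 + 42.513 = 99.1455 mcg/mL·hr
F = (AUC_ev/D_ev)/(AUC_iv/D_iv) = (99.1455/50)/(42.022/20) = 1.98291/2.1011 = 0.9437

F = 0.944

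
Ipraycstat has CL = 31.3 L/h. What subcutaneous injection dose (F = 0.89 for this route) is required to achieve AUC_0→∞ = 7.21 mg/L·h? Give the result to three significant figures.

Dose = 254 mg

Dose = CL × AUC_0→∞ / F
     = 31.3 × 7.21 / 0.89 = 253.565 mg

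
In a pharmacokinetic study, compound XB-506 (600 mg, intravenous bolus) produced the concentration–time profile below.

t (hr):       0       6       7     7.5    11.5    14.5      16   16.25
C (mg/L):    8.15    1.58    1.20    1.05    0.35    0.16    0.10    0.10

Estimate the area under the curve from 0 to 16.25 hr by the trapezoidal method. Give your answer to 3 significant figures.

Trapezoidal AUC_0→16.25:
  [0→6]: (8.15+1.58)/2 × 6 = 29.19
  [6→7]: (1.58+1.20)/2 × 1 = 1.39
  [7→7.5]: (1.20+1.05)/2 × 0.5 = 0.5625
  [7.5→11.5]: (1.05+0.35)/2 × 4 = 2.8
  [11.5→14.5]: (0.35+0.16)/2 × 3 = 0.765
  [14.5→16]: (0.16+0.10)/2 × 1.5 = 0.195
  [16→16.25]: (0.10+0.10)/2 × 0.25 = 0.025
  Sum = 34.9275 mg/L·hr

AUC = 34.9 mg/L·hr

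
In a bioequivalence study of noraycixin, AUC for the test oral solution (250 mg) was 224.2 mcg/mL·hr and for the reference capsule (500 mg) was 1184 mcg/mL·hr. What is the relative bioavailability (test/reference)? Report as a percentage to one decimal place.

F_rel = 37.9%

F_rel = (AUC_test/D_test) / (AUC_ref/D_ref)
      = (224.2/250) / (1184/500)
      = 0.8968 / 2.368 = 0.3787 = 37.87%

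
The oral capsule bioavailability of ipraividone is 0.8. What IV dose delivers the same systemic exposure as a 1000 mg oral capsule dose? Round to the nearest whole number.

Systemic exposure from an extravascular dose = F × D_ev, so the equivalent IV dose is F × D_ev.
D_iv = F × D_ev = 0.8 × 1000 = 800 mg

D_iv = 800 mg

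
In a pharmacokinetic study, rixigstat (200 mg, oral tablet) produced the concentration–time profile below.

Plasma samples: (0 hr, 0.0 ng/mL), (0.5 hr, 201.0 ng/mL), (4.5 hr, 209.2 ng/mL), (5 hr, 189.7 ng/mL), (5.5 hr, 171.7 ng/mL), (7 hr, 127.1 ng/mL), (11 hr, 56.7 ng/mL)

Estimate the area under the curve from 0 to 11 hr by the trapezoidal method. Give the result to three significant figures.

AUC = 1650 ng/mL·hr

Trapezoidal AUC_0→11:
  [0→0.5]: (0.0+201.0)/2 × 0.5 = 50.25
  [0.5→4.5]: (201.0+209.2)/2 × 4 = 820.4
  [4.5→5]: (209.2+189.7)/2 × 0.5 = 99.725
  [5→5.5]: (189.7+171.7)/2 × 0.5 = 90.35
  [5.5→7]: (171.7+127.1)/2 × 1.5 = 224.1
  [7→11]: (127.1+56.7)/2 × 4 = 367.6
  Sum = 1652.425 ng/mL·hr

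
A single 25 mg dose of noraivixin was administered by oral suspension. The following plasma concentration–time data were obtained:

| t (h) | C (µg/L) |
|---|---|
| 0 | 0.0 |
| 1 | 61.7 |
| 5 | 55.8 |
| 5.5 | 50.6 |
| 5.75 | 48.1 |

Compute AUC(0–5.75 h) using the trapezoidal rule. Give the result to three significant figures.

AUC = 305 µg/L·h

Trapezoidal AUC_0→5.75:
  [0→1]: (0.0+61.7)/2 × 1 = 30.85
  [1→5]: (61.7+55.8)/2 × 4 = 235.0
  [5→5.5]: (55.8+50.6)/2 × 0.5 = 26.6
  [5.5→5.75]: (50.6+48.1)/2 × 0.25 = 12.3375
  Sum = 304.7875 µg/L·h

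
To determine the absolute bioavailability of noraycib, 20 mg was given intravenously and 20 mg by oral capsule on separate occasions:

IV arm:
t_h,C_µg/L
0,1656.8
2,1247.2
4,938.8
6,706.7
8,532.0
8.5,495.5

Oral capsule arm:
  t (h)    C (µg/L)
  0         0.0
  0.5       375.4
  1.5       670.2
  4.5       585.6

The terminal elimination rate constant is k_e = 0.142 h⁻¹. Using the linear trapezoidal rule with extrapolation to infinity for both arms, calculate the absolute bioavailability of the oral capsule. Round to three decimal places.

Trapezoidal AUC_0→8.5 (IV):
  [0→2]: (1656.8+1247.2)/2 × 2 = 2904.0
  [2→4]: (1247.2+938.8)/2 × 2 = 2186.0
  [4→6]: (938.8+706.7)/2 × 2 = 1645.5
  [6→8]: (706.7+532.0)/2 × 2 = 1238.7
  [8→8.5]: (532.0+495.5)/2 × 0.5 = 256.875
  Sum = 8231.075 µg/L·h
IV tail: 495.5/0.142 = 3489.437; AUC_iv,0→∞ = 8231.075 + 3489.437 = 11720.512 µg/L·h
Trapezoidal AUC_0→4.5 (oral capsule):
  [0→0.5]: (0.0+375.4)/2 × 0.5 = 93.85
  [0.5→1.5]: (375.4+670.2)/2 × 1 = 522.8
  [1.5→4.5]: (670.2+585.6)/2 × 3 = 1883.7
  Sum = 2500.35 µg/L·h
oral capsule tail: 585.6/0.142 = 4123.944; AUC_ev,0→∞ = 2500.35 + 4123.944 = 6624.294 µg/L·h
F = (AUC_ev/D_ev)/(AUC_iv/D_iv) = (6624.294/20)/(11720.512/20) = 331.2147/586.0256 = 0.5652

F = 0.565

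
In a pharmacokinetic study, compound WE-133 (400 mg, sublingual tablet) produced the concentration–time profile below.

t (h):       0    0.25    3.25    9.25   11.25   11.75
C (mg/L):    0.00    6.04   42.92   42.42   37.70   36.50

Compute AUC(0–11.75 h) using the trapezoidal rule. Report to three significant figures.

AUC = 429 mg/L·h

Trapezoidal AUC_0→11.75:
  [0→0.25]: (0.00+6.04)/2 × 0.25 = 0.755
  [0.25→3.25]: (6.04+42.92)/2 × 3 = 73.44
  [3.25→9.25]: (42.92+42.42)/2 × 6 = 256.02
  [9.25→11.25]: (42.42+37.70)/2 × 2 = 80.12
  [11.25→11.75]: (37.70+36.50)/2 × 0.5 = 18.55
  Sum = 428.885 mg/L·h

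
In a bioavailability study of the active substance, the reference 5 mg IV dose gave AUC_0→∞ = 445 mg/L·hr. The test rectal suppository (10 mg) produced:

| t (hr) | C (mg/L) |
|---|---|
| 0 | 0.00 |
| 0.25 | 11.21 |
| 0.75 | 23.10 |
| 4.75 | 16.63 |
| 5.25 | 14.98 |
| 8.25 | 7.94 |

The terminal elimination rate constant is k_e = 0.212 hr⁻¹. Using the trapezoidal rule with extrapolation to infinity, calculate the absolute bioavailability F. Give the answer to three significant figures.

F = 0.190

Trapezoidal AUC_0→8.25 (rectal suppository):
  [0→0.25]: (0.00+11.21)/2 × 0.25 = 1.40125
  [0.25→0.75]: (11.21+23.10)/2 × 0.5 = 8.5775
  [0.75→4.75]: (23.10+16.63)/2 × 4 = 79.46
  [4.75→5.25]: (16.63+14.98)/2 × 0.5 = 7.9025
  [5.25→8.25]: (14.98+7.94)/2 × 3 = 34.38
  Sum = 131.72125 mg/L·hr
Tail: C_last/k_e = 7.94/0.212 = 37.453
AUC_0→∞ (rectal suppository) = 131.72125 + 37.453 = 169.17425 mg/L·hr
F = (AUC_ev/D_ev)/(AUC_iv/D_iv) = (169.17425/10)/(445/5) = 16.917425/89 = 0.1901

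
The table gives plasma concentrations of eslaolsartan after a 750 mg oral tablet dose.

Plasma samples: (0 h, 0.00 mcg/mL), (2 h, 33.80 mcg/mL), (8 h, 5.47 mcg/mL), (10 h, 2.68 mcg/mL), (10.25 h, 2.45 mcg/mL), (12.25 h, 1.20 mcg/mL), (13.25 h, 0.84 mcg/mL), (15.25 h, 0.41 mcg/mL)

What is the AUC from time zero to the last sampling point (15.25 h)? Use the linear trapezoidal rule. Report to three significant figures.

AUC = 166 mcg/mL·h

Trapezoidal AUC_0→15.25:
  [0→2]: (0.00+33.80)/2 × 2 = 33.8
  [2→8]: (33.80+5.47)/2 × 6 = 117.81
  [8→10]: (5.47+2.68)/2 × 2 = 8.15
  [10→10.25]: (2.68+2.45)/2 × 0.25 = 0.64125
  [10.25→12.25]: (2.45+1.20)/2 × 2 = 3.65
  [12.25→13.25]: (1.20+0.84)/2 × 1 = 1.02
  [13.25→15.25]: (0.84+0.41)/2 × 2 = 1.25
  Sum = 166.32125 mcg/mL·h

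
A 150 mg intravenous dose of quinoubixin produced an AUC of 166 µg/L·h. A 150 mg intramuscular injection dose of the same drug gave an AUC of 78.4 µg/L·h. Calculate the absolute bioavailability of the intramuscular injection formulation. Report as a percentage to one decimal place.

F = (AUC_ev / D_ev) / (AUC_iv / D_iv)
  = (78.4/150) / (166/150)
  = 0.522667 / 1.10667 = 0.4723
  = 47.23%

F = 47.2%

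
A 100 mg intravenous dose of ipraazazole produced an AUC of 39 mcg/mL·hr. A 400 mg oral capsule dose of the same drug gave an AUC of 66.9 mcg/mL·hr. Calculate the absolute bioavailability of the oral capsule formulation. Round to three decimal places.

F = 0.429

F = (AUC_ev / D_ev) / (AUC_iv / D_iv)
  = (66.9/400) / (39/100)
  = 0.16725 / 0.39 = 0.4288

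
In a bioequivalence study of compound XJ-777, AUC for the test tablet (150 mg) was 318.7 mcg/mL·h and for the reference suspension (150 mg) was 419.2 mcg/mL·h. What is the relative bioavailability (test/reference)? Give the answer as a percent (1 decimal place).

F_rel = (AUC_test/D_test) / (AUC_ref/D_ref)
      = (318.7/150) / (419.2/150)
      = 2.12467 / 2.79467 = 0.7603 = 76.03%

F_rel = 76.0%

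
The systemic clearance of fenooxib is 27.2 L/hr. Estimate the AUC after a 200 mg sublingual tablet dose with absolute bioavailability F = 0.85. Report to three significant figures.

AUC_0→∞ = F × Dose / CL
        = 0.85 × 200 / 27.2 = 6.25 mg/L·hr

AUC = 6.25 mg/L·hr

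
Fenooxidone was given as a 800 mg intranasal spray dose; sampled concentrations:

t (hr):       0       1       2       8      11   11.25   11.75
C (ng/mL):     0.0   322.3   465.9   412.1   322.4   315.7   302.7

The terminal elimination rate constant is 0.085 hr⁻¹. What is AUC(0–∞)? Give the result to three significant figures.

Trapezoidal AUC_0→11.75:
  [0→1]: (0.0+322.3)/2 × 1 = 161.15
  [1→2]: (322.3+465.9)/2 × 1 = 394.1
  [2→8]: (465.9+412.1)/2 × 6 = 2634.0
  [8→11]: (412.1+322.4)/2 × 3 = 1101.75
  [11→11.25]: (322.4+315.7)/2 × 0.25 = 79.7625
  [11.25→11.75]: (315.7+302.7)/2 × 0.5 = 154.6
  Sum = 4525.3625 ng/mL·hr
Extrapolated tail: C_last / k_e = 302.7 / 0.085 = 3561.176
AUC_0→∞ = 4525.3625 + 3561.176 = 8086.5385 ng/mL·hr

AUC = 8090 ng/mL·hr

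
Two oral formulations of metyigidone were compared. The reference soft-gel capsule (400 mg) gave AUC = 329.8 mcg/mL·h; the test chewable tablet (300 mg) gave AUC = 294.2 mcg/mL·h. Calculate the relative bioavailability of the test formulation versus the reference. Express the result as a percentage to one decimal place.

F_rel = 118.9%

F_rel = (AUC_test/D_test) / (AUC_ref/D_ref)
      = (294.2/300) / (329.8/400)
      = 0.980667 / 0.8245 = 1.1894 = 118.94%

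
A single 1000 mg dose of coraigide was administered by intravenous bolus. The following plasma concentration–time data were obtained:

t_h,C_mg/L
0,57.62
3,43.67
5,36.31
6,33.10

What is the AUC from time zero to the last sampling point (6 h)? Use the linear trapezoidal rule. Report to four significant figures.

AUC = 266.6 mg/L·h

Trapezoidal AUC_0→6:
  [0→3]: (57.62+43.67)/2 × 3 = 151.935
  [3→5]: (43.67+36.31)/2 × 2 = 79.98
  [5→6]: (36.31+33.10)/2 × 1 = 34.705
  Sum = 266.62 mg/L·h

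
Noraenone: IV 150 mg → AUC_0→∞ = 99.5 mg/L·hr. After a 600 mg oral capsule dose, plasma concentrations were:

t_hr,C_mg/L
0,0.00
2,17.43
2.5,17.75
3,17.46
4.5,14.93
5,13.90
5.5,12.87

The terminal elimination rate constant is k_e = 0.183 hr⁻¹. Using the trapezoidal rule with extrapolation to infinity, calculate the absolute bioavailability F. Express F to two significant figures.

F = 0.36

Trapezoidal AUC_0→5.5 (oral capsule):
  [0→2]: (0.00+17.43)/2 × 2 = 17.43
  [2→2.5]: (17.43+17.75)/2 × 0.5 = 8.795
  [2.5→3]: (17.75+17.46)/2 × 0.5 = 8.8025
  [3→4.5]: (17.46+14.93)/2 × 1.5 = 24.2925
  [4.5→5]: (14.93+13.90)/2 × 0.5 = 7.2075
  [5→5.5]: (13.90+12.87)/2 × 0.5 = 6.6925
  Sum = 73.22 mg/L·hr
Tail: C_last/k_e = 12.87/0.183 = 70.328
AUC_0→∞ (oral capsule) = 73.22 + 70.328 = 143.548 mg/L·hr
F = (AUC_ev/D_ev)/(AUC_iv/D_iv) = (143.548/600)/(99.5/150) = 0.239247/0.663333 = 0.3607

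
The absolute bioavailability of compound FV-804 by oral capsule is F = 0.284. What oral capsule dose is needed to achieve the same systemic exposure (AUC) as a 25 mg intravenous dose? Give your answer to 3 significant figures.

For equal systemic exposure: F × D_ev = D_iv
D_ev = D_iv / F = 25 / 0.284 = 88.0282 mg

D_oral = 88.0 mg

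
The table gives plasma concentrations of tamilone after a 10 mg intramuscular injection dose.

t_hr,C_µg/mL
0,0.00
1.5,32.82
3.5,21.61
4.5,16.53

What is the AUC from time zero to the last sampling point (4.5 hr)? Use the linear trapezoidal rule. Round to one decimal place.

Trapezoidal AUC_0→4.5:
  [0→1.5]: (0.00+32.82)/2 × 1.5 = 24.615
  [1.5→3.5]: (32.82+21.61)/2 × 2 = 54.43
  [3.5→4.5]: (21.61+16.53)/2 × 1 = 19.07
  Sum = 98.115 µg/mL·hr

AUC = 98.1 µg/mL·hr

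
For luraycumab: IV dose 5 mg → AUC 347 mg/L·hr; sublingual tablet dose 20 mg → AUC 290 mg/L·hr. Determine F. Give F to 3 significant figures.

F = (AUC_ev / D_ev) / (AUC_iv / D_iv)
  = (290/20) / (347/5)
  = 14.5 / 69.4 = 0.2089

F = 0.209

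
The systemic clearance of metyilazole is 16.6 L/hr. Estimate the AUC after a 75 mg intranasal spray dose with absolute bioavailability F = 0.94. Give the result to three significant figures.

AUC_0→∞ = F × Dose / CL
        = 0.94 × 75 / 16.6 = 4.24699 mg/L·hr

AUC = 4.25 mg/L·hr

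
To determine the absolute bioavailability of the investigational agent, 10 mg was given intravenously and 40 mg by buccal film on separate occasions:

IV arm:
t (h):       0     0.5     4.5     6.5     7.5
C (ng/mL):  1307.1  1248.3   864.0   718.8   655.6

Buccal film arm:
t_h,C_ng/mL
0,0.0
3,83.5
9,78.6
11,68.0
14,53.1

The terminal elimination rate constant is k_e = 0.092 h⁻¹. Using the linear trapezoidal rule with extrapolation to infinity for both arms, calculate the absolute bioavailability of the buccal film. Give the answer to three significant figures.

Trapezoidal AUC_0→7.5 (IV):
  [0→0.5]: (1307.1+1248.3)/2 × 0.5 = 638.85
  [0.5→4.5]: (1248.3+864.0)/2 × 4 = 4224.6
  [4.5→6.5]: (864.0+718.8)/2 × 2 = 1582.8
  [6.5→7.5]: (718.8+655.6)/2 × 1 = 687.2
  Sum = 7133.45 ng/mL·h
IV tail: 655.6/0.092 = 7126.087; AUC_iv,0→∞ = 7133.45 + 7126.087 = 14259.537 ng/mL·h
Trapezoidal AUC_0→14 (buccal film):
  [0→3]: (0.0+83.5)/2 × 3 = 125.25
  [3→9]: (83.5+78.6)/2 × 6 = 486.3
  [9→11]: (78.6+68.0)/2 × 2 = 146.6
  [11→14]: (68.0+53.1)/2 × 3 = 181.65
  Sum = 939.8 ng/mL·h
buccal film tail: 53.1/0.092 = 577.174; AUC_ev,0→∞ = 939.8 + 577.174 = 1516.974 ng/mL·h
F = (AUC_ev/D_ev)/(AUC_iv/D_iv) = (1516.974/40)/(14259.537/10) = 37.92435/1425.9537 = 0.0266

F = 0.0266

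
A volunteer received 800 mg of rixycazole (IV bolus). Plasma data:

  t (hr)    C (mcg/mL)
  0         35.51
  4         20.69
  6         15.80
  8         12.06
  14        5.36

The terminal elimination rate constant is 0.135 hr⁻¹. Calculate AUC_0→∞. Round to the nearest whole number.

AUC = 269 mcg/mL·hr

Trapezoidal AUC_0→14:
  [0→4]: (35.51+20.69)/2 × 4 = 112.4
  [4→6]: (20.69+15.80)/2 × 2 = 36.49
  [6→8]: (15.80+12.06)/2 × 2 = 27.86
  [8→14]: (12.06+5.36)/2 × 6 = 52.26
  Sum = 229.01 mcg/mL·hr
Extrapolated tail: C_last / k_e = 5.36 / 0.135 = 39.704
AUC_0→∞ = 229.01 + 39.704 = 268.714 mcg/mL·hr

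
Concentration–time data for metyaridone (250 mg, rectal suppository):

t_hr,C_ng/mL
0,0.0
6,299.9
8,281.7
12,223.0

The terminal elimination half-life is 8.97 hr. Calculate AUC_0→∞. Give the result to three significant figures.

AUC = 5380 ng/mL·hr

Trapezoidal AUC_0→12:
  [0→6]: (0.0+299.9)/2 × 6 = 899.7
  [6→8]: (299.9+281.7)/2 × 2 = 581.6
  [8→12]: (281.7+223.0)/2 × 4 = 1009.4
  Sum = 2490.7 ng/mL·hr
k_e = ln2 / t½ = 0.693147 / 8.97 = 0.0773 hr^-1
Extrapolated tail: C_last / k_e = 223.0 / 0.0773 = 2884.864
AUC_0→∞ = 2490.7 + 2884.864 = 5375.564 ng/mL·hr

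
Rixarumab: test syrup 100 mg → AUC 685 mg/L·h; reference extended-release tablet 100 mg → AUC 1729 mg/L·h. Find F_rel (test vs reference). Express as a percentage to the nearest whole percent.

F_rel = 40%

F_rel = (AUC_test/D_test) / (AUC_ref/D_ref)
      = (685/100) / (1729/100)
      = 6.85 / 17.29 = 0.3962 = 39.62%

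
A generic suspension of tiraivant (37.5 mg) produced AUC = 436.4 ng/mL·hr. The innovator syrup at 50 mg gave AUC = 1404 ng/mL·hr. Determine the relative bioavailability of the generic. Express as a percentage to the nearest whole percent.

F_rel = 41%

F_rel = (AUC_test/D_test) / (AUC_ref/D_ref)
      = (436.4/37.5) / (1404/50)
      = 11.6373 / 28.08 = 0.4144 = 41.44%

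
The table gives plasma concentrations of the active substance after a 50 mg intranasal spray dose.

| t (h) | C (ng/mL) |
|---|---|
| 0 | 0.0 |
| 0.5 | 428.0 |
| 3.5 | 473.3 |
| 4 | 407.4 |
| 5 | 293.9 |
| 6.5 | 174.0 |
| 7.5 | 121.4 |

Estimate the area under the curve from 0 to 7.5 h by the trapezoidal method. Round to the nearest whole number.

AUC = 2528 ng/mL·h

Trapezoidal AUC_0→7.5:
  [0→0.5]: (0.0+428.0)/2 × 0.5 = 107.0
  [0.5→3.5]: (428.0+473.3)/2 × 3 = 1351.95
  [3.5→4]: (473.3+407.4)/2 × 0.5 = 220.175
  [4→5]: (407.4+293.9)/2 × 1 = 350.65
  [5→6.5]: (293.9+174.0)/2 × 1.5 = 350.925
  [6.5→7.5]: (174.0+121.4)/2 × 1 = 147.7
  Sum = 2528.4 ng/mL·h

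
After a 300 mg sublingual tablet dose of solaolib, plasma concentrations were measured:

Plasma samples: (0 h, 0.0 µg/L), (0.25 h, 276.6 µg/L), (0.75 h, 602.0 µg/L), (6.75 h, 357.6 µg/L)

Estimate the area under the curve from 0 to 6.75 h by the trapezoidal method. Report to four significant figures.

Trapezoidal AUC_0→6.75:
  [0→0.25]: (0.0+276.6)/2 × 0.25 = 34.575
  [0.25→0.75]: (276.6+602.0)/2 × 0.5 = 219.65
  [0.75→6.75]: (602.0+357.6)/2 × 6 = 2878.8
  Sum = 3133.025 µg/L·h

AUC = 3133 µg/L·h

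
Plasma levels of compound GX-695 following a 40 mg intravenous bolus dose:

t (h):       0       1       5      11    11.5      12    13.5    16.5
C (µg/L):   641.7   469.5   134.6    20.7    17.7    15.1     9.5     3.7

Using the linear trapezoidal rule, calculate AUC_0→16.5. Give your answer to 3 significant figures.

AUC = 2290 µg/L·h

Trapezoidal AUC_0→16.5:
  [0→1]: (641.7+469.5)/2 × 1 = 555.6
  [1→5]: (469.5+134.6)/2 × 4 = 1208.2
  [5→11]: (134.6+20.7)/2 × 6 = 465.9
  [11→11.5]: (20.7+17.7)/2 × 0.5 = 9.6
  [11.5→12]: (17.7+15.1)/2 × 0.5 = 8.2
  [12→13.5]: (15.1+9.5)/2 × 1.5 = 18.45
  [13.5→16.5]: (9.5+3.7)/2 × 3 = 19.8
  Sum = 2285.75 µg/L·h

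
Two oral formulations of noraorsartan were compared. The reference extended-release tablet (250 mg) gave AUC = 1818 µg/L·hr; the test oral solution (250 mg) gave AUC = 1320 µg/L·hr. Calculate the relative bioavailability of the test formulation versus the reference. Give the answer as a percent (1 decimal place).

F_rel = 72.6%

F_rel = (AUC_test/D_test) / (AUC_ref/D_ref)
      = (1320/250) / (1818/250)
      = 5.28 / 7.272 = 0.7261 = 72.61%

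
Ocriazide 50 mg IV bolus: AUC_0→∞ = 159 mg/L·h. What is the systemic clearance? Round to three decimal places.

CL = 0.314 L/h

CL = Dose_iv / AUC_0→∞
   = 50 / 159 = 0.314465 L/h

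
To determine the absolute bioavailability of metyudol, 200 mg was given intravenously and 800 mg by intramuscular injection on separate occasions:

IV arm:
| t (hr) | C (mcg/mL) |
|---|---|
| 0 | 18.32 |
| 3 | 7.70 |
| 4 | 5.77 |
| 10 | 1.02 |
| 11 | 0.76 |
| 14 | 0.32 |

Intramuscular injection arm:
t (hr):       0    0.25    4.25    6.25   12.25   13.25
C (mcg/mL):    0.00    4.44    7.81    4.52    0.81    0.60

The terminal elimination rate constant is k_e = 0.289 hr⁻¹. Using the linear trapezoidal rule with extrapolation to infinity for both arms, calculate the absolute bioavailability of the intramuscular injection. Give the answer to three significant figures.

Trapezoidal AUC_0→14 (IV):
  [0→3]: (18.32+7.70)/2 × 3 = 39.03
  [3→4]: (7.70+5.77)/2 × 1 = 6.735
  [4→10]: (5.77+1.02)/2 × 6 = 20.37
  [10→11]: (1.02+0.76)/2 × 1 = 0.89
  [11→14]: (0.76+0.32)/2 × 3 = 1.62
  Sum = 68.645 mcg/mL·hr
IV tail: 0.32/0.289 = 1.107; AUC_iv,0→∞ = 68.645 + 1.107 = 69.752 mcg/mL·hr
Trapezoidal AUC_0→13.25 (intramuscular injection):
  [0→0.25]: (0.00+4.44)/2 × 0.25 = 0.555
  [0.25→4.25]: (4.44+7.81)/2 × 4 = 24.5
  [4.25→6.25]: (7.81+4.52)/2 × 2 = 12.33
  [6.25→12.25]: (4.52+0.81)/2 × 6 = 15.99
  [12.25→13.25]: (0.81+0.60)/2 × 1 = 0.705
  Sum = 54.08 mcg/mL·hr
intramuscular injection tail: 0.60/0.289 = 2.076; AUC_ev,0→∞ = 54.08 + 2.076 = 56.156 mcg/mL·hr
F = (AUC_ev/D_ev)/(AUC_iv/D_iv) = (56.156/800)/(69.752/200) = 0.070195/0.34876 = 0.2013

F = 0.201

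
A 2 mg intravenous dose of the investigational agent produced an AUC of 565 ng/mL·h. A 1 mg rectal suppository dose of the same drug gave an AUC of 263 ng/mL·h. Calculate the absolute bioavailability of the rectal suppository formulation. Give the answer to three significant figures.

F = (AUC_ev / D_ev) / (AUC_iv / D_iv)
  = (263/1) / (565/2)
  = 263 / 282.5 = 0.9310

F = 0.931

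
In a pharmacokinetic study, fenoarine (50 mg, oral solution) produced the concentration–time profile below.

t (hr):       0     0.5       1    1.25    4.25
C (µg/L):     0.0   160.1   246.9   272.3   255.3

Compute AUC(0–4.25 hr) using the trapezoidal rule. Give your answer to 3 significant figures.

AUC = 998 µg/L·hr

Trapezoidal AUC_0→4.25:
  [0→0.5]: (0.0+160.1)/2 × 0.5 = 40.025
  [0.5→1]: (160.1+246.9)/2 × 0.5 = 101.75
  [1→1.25]: (246.9+272.3)/2 × 0.25 = 64.9
  [1.25→4.25]: (272.3+255.3)/2 × 3 = 791.4
  Sum = 998.075 µg/L·hr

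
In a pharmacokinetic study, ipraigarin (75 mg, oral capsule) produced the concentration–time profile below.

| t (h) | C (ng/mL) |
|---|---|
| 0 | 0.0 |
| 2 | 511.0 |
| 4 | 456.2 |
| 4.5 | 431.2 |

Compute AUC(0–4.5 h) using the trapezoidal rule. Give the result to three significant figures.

AUC = 1700 ng/mL·h

Trapezoidal AUC_0→4.5:
  [0→2]: (0.0+511.0)/2 × 2 = 511.0
  [2→4]: (511.0+456.2)/2 × 2 = 967.2
  [4→4.5]: (456.2+431.2)/2 × 0.5 = 221.85
  Sum = 1700.05 ng/mL·h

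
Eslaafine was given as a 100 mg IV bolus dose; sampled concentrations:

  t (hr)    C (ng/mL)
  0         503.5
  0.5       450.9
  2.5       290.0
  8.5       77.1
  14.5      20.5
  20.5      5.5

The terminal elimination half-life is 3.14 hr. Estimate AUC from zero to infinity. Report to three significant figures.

Trapezoidal AUC_0→20.5:
  [0→0.5]: (503.5+450.9)/2 × 0.5 = 238.6
  [0.5→2.5]: (450.9+290.0)/2 × 2 = 740.9
  [2.5→8.5]: (290.0+77.1)/2 × 6 = 1101.3
  [8.5→14.5]: (77.1+20.5)/2 × 6 = 292.8
  [14.5→20.5]: (20.5+5.5)/2 × 6 = 78.0
  Sum = 2451.6 ng/mL·hr
k_e = ln2 / t½ = 0.693147 / 3.14 = 0.2207 hr^-1
Extrapolated tail: C_last / k_e = 5.5 / 0.2207 = 24.921
AUC_0→∞ = 2451.6 + 24.921 = 2476.521 ng/mL·hr

AUC = 2480 ng/mL·hr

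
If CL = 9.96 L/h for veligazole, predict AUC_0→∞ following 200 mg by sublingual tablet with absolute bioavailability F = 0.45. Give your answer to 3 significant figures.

AUC_0→∞ = F × Dose / CL
        = 0.45 × 200 / 9.96 = 9.03614 mg/L·h

AUC = 9.04 mg/L·h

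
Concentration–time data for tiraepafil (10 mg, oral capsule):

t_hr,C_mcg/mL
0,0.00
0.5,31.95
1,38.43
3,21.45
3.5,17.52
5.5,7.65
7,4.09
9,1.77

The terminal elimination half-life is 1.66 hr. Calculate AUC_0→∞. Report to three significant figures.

AUC = 139 mcg/mL·hr

Trapezoidal AUC_0→9:
  [0→0.5]: (0.00+31.95)/2 × 0.5 = 7.9875
  [0.5→1]: (31.95+38.43)/2 × 0.5 = 17.595
  [1→3]: (38.43+21.45)/2 × 2 = 59.88
  [3→3.5]: (21.45+17.52)/2 × 0.5 = 9.7425
  [3.5→5.5]: (17.52+7.65)/2 × 2 = 25.17
  [5.5→7]: (7.65+4.09)/2 × 1.5 = 8.805
  [7→9]: (4.09+1.77)/2 × 2 = 5.86
  Sum = 135.04 mcg/mL·hr
k_e = ln2 / t½ = 0.693147 / 1.66 = 0.4176 hr^-1
Extrapolated tail: C_last / k_e = 1.77 / 0.4176 = 4.239
AUC_0→∞ = 135.04 + 4.239 = 139.279 mcg/mL·hr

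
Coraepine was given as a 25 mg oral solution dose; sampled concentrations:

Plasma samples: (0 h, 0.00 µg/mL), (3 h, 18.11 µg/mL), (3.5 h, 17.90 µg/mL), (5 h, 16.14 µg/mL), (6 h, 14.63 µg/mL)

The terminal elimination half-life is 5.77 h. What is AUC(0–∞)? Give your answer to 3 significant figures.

Trapezoidal AUC_0→6:
  [0→3]: (0.00+18.11)/2 × 3 = 27.165
  [3→3.5]: (18.11+17.90)/2 × 0.5 = 9.0025
  [3.5→5]: (17.90+16.14)/2 × 1.5 = 25.53
  [5→6]: (16.14+14.63)/2 × 1 = 15.385
  Sum = 77.0825 µg/mL·h
k_e = ln2 / t½ = 0.693147 / 5.77 = 0.1201 h^-1
Extrapolated tail: C_last / k_e = 14.63 / 0.1201 = 121.815
AUC_0→∞ = 77.0825 + 121.815 = 198.8975 µg/mL·h

AUC = 199 µg/mL·h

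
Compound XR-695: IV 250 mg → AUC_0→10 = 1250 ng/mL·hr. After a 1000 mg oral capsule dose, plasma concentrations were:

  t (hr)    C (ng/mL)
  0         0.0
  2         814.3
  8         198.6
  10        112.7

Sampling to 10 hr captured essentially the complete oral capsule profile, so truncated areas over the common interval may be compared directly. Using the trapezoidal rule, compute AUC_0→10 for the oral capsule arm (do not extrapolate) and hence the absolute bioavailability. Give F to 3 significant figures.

F = 0.833

Trapezoidal AUC_0→10 (oral capsule):
  [0→2]: (0.0+814.3)/2 × 2 = 814.3
  [2→8]: (814.3+198.6)/2 × 6 = 3038.7
  [8→10]: (198.6+112.7)/2 × 2 = 311.3
  Sum = 4164.3 ng/mL·hr
F = (AUC_ev/D_ev)/(AUC_iv/D_iv) = (4164.3/1000)/(1250/250) = 4.1643/5 = 0.8329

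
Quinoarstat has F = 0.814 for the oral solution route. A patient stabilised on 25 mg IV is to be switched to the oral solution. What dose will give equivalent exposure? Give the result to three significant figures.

D_oral = 30.7 mg

For equal systemic exposure: F × D_ev = D_iv
D_ev = D_iv / F = 25 / 0.814 = 30.7125 mg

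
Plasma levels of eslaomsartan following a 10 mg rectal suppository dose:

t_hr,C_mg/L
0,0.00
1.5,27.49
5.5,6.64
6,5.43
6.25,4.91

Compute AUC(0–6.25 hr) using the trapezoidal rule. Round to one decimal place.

AUC = 93.2 mg/L·hr

Trapezoidal AUC_0→6.25:
  [0→1.5]: (0.00+27.49)/2 × 1.5 = 20.6175
  [1.5→5.5]: (27.49+6.64)/2 × 4 = 68.26
  [5.5→6]: (6.64+5.43)/2 × 0.5 = 3.0175
  [6→6.25]: (5.43+4.91)/2 × 0.25 = 1.2925
  Sum = 93.1875 mg/L·hr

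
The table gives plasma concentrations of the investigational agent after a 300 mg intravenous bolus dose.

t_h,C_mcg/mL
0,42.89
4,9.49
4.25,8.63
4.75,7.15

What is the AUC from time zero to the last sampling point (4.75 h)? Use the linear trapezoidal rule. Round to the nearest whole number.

Trapezoidal AUC_0→4.75:
  [0→4]: (42.89+9.49)/2 × 4 = 104.76
  [4→4.25]: (9.49+8.63)/2 × 0.25 = 2.265
  [4.25→4.75]: (8.63+7.15)/2 × 0.5 = 3.945
  Sum = 110.97 mcg/mL·h

AUC = 111 mcg/mL·h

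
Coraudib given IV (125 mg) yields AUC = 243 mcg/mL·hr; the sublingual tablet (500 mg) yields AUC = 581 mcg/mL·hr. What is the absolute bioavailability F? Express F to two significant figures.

F = 0.60

F = (AUC_ev / D_ev) / (AUC_iv / D_iv)
  = (581/500) / (243/125)
  = 1.162 / 1.944 = 0.5977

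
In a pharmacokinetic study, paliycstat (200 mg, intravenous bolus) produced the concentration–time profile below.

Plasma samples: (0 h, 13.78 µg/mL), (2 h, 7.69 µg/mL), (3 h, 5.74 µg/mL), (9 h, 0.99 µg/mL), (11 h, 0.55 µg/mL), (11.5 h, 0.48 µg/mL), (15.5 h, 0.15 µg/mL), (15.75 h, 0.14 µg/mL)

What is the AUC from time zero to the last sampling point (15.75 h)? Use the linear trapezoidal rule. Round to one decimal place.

AUC = 51.5 µg/mL·h

Trapezoidal AUC_0→15.75:
  [0→2]: (13.78+7.69)/2 × 2 = 21.47
  [2→3]: (7.69+5.74)/2 × 1 = 6.715
  [3→9]: (5.74+0.99)/2 × 6 = 20.19
  [9→11]: (0.99+0.55)/2 × 2 = 1.54
  [11→11.5]: (0.55+0.48)/2 × 0.5 = 0.2575
  [11.5→15.5]: (0.48+0.15)/2 × 4 = 1.26
  [15.5→15.75]: (0.15+0.14)/2 × 0.25 = 0.03625
  Sum = 51.46875 µg/mL·h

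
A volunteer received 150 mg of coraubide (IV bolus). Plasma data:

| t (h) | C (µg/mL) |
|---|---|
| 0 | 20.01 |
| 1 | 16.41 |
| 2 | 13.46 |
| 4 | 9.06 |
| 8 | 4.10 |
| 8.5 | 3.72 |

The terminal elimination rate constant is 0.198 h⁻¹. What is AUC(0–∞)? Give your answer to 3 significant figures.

Trapezoidal AUC_0→8.5:
  [0→1]: (20.01+16.41)/2 × 1 = 18.21
  [1→2]: (16.41+13.46)/2 × 1 = 14.935
  [2→4]: (13.46+9.06)/2 × 2 = 22.52
  [4→8]: (9.06+4.10)/2 × 4 = 26.32
  [8→8.5]: (4.10+3.72)/2 × 0.5 = 1.955
  Sum = 83.94 µg/mL·h
Extrapolated tail: C_last / k_e = 3.72 / 0.198 = 18.788
AUC_0→∞ = 83.94 + 18.788 = 102.728 µg/mL·h

AUC = 103 µg/mL·h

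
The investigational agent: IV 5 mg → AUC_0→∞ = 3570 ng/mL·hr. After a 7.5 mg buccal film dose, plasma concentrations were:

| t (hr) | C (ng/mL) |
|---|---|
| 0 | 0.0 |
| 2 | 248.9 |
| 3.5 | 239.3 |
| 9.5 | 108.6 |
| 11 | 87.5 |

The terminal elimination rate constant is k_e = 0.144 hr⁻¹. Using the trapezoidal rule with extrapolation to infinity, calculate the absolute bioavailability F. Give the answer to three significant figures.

F = 0.451

Trapezoidal AUC_0→11 (buccal film):
  [0→2]: (0.0+248.9)/2 × 2 = 248.9
  [2→3.5]: (248.9+239.3)/2 × 1.5 = 366.15
  [3.5→9.5]: (239.3+108.6)/2 × 6 = 1043.7
  [9.5→11]: (108.6+87.5)/2 × 1.5 = 147.075
  Sum = 1805.825 ng/mL·hr
Tail: C_last/k_e = 87.5/0.144 = 607.639
AUC_0→∞ (buccal film) = 1805.825 + 607.639 = 2413.464 ng/mL·hr
F = (AUC_ev/D_ev)/(AUC_iv/D_iv) = (2413.464/7.5)/(3570/5) = 321.7952/714 = 0.4507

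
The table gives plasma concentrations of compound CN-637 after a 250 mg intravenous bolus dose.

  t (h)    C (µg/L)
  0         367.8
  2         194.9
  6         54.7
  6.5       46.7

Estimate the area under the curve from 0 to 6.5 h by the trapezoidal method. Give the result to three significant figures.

Trapezoidal AUC_0→6.5:
  [0→2]: (367.8+194.9)/2 × 2 = 562.7
  [2→6]: (194.9+54.7)/2 × 4 = 499.2
  [6→6.5]: (54.7+46.7)/2 × 0.5 = 25.35
  Sum = 1087.25 µg/L·h

AUC = 1090 µg/L·h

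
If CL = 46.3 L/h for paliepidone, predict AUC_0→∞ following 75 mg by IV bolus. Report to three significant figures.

AUC = 1.62 mg/L·h

AUC_0→∞ = Dose_iv / CL
        = 75 / 46.3 = 1.61987 mg/L·h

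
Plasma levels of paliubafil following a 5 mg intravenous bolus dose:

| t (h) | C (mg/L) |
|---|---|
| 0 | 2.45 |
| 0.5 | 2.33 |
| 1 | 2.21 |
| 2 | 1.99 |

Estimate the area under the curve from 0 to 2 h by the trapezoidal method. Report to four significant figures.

Trapezoidal AUC_0→2:
  [0→0.5]: (2.45+2.33)/2 × 0.5 = 1.195
  [0.5→1]: (2.33+2.21)/2 × 0.5 = 1.135
  [1→2]: (2.21+1.99)/2 × 1 = 2.1
  Sum = 4.43 mg/L·h

AUC = 4.430 mg/L·h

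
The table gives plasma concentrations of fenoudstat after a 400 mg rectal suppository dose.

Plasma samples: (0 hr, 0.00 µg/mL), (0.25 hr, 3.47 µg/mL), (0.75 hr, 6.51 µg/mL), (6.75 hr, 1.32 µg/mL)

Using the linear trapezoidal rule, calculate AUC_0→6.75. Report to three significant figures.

Trapezoidal AUC_0→6.75:
  [0→0.25]: (0.00+3.47)/2 × 0.25 = 0.43375
  [0.25→0.75]: (3.47+6.51)/2 × 0.5 = 2.495
  [0.75→6.75]: (6.51+1.32)/2 × 6 = 23.49
  Sum = 26.41875 µg/mL·hr

AUC = 26.4 µg/mL·hr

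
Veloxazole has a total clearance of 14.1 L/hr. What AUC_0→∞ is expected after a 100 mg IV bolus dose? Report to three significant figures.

AUC = 7.09 mg/L·hr

AUC_0→∞ = Dose_iv / CL
        = 100 / 14.1 = 7.0922 mg/L·hr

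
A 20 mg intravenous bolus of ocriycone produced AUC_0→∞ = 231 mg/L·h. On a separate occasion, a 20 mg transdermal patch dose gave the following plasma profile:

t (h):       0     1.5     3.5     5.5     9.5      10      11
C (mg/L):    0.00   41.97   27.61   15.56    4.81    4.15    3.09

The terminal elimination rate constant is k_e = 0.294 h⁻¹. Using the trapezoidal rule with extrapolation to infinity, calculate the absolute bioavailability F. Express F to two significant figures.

F = 0.87

Trapezoidal AUC_0→11 (transdermal patch):
  [0→1.5]: (0.00+41.97)/2 × 1.5 = 31.4775
  [1.5→3.5]: (41.97+27.61)/2 × 2 = 69.58
  [3.5→5.5]: (27.61+15.56)/2 × 2 = 43.17
  [5.5→9.5]: (15.56+4.81)/2 × 4 = 40.74
  [9.5→10]: (4.81+4.15)/2 × 0.5 = 2.24
  [10→11]: (4.15+3.09)/2 × 1 = 3.62
  Sum = 190.8275 mg/L·h
Tail: C_last/k_e = 3.09/0.294 = 10.510
AUC_0→∞ (transdermal patch) = 190.8275 + 10.510 = 201.3375 mg/L·h
F = (AUC_ev/D_ev)/(AUC_iv/D_iv) = (201.3375/20)/(231/20) = 10.066875/11.55 = 0.8716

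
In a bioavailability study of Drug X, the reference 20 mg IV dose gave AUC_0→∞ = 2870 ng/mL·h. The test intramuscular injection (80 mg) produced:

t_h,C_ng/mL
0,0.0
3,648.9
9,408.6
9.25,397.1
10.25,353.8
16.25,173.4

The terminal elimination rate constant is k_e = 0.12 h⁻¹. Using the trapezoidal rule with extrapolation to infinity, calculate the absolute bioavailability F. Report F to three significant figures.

Trapezoidal AUC_0→16.25 (intramuscular injection):
  [0→3]: (0.0+648.9)/2 × 3 = 973.35
  [3→9]: (648.9+408.6)/2 × 6 = 3172.5
  [9→9.25]: (408.6+397.1)/2 × 0.25 = 100.7125
  [9.25→10.25]: (397.1+353.8)/2 × 1 = 375.45
  [10.25→16.25]: (353.8+173.4)/2 × 6 = 1581.6
  Sum = 6203.6125 ng/mL·h
Tail: C_last/k_e = 173.4/0.12 = 1445.000
AUC_0→∞ (intramuscular injection) = 6203.6125 + 1445.000 = 7648.6125 ng/mL·h
F = (AUC_ev/D_ev)/(AUC_iv/D_iv) = (7648.6125/80)/(2870/20) = 95.6077/143.5 = 0.6663

F = 0.666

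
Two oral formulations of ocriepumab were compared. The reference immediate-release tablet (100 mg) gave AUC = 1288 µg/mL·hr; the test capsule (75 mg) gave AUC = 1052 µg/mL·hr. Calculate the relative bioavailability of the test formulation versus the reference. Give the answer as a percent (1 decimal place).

F_rel = (AUC_test/D_test) / (AUC_ref/D_ref)
      = (1052/75) / (1288/100)
      = 14.0267 / 12.88 = 1.0890 = 108.90%

F_rel = 108.9%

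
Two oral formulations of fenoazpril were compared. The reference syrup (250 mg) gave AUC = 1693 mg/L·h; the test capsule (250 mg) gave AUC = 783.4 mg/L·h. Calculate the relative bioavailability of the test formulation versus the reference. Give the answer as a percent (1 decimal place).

F_rel = 46.3%

F_rel = (AUC_test/D_test) / (AUC_ref/D_ref)
      = (783.4/250) / (1693/250)
      = 3.1336 / 6.772 = 0.4627 = 46.27%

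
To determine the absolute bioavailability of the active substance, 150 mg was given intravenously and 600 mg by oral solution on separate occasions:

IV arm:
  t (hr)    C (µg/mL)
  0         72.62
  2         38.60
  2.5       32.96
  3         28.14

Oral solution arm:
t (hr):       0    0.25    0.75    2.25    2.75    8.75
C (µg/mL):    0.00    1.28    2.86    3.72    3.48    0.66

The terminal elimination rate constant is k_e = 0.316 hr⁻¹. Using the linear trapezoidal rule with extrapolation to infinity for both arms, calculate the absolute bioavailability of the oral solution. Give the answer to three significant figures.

Trapezoidal AUC_0→3 (IV):
  [0→2]: (72.62+38.60)/2 × 2 = 111.22
  [2→2.5]: (38.60+32.96)/2 × 0.5 = 17.89
  [2.5→3]: (32.96+28.14)/2 × 0.5 = 15.275
  Sum = 144.385 µg/mL·hr
IV tail: 28.14/0.316 = 89.051; AUC_iv,0→∞ = 144.385 + 89.051 = 233.436 µg/mL·hr
Trapezoidal AUC_0→8.75 (oral solution):
  [0→0.25]: (0.00+1.28)/2 × 0.25 = 0.16
  [0.25→0.75]: (1.28+2.86)/2 × 0.5 = 1.035
  [0.75→2.25]: (2.86+3.72)/2 × 1.5 = 4.935
  [2.25→2.75]: (3.72+3.48)/2 × 0.5 = 1.8
  [2.75→8.75]: (3.48+0.66)/2 × 6 = 12.42
  Sum = 20.35 µg/mL·hr
oral solution tail: 0.66/0.316 = 2.089; AUC_ev,0→∞ = 20.35 + 2.089 = 22.439 µg/mL·hr
F = (AUC_ev/D_ev)/(AUC_iv/D_iv) = (22.439/600)/(233.436/150) = 0.0373983/1.55624 = 0.0240

F = 0.0240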